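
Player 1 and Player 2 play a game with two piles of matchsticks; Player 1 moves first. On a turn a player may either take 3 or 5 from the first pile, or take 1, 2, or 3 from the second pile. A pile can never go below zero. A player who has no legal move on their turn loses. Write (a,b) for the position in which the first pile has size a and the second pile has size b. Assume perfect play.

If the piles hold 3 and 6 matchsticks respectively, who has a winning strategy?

Player 1 wins.

Positions with no move are L. A position that does have a move is losing for the player to move precisely when every available move leads to a winning position for the opponent. Fill in the labels:
No move ever increases a pile, so every position that can arise here has a ≤ 3 and b ≤ 6; it is enough to label the cells with 0 ≤ a ≤ 3 and 0 ≤ b ≤ 6.
Every move lowers a or b (never raises either), so fill the grid row by row in increasing a, and left to right within a row: each cell's successors are then already labelled.
      b=0  b=1  b=2  b=3  b=4  b=5  b=6
a=0:    L    W    W    W    L    W    W
a=1:    L    W    W    W    L    W    W
a=2:    L    W    W    W    L    W    W
a=3:    W    L    W    W    W    L    W
Cells with no legal move (terminal, hence L): (0,0), (1,0), (2,0).
The remaining L cells, each justified by listing all of its moves:
(0,4): →(0,3)(W), (0,2)(W), (0,1)(W) — all W, so L
(1,4): →(1,3)(W), (1,2)(W), (1,1)(W) — all W, so L
(2,4): →(2,3)(W), (2,2)(W), (2,1)(W) — all W, so L
(3,1): →(0,1)(W), (3,0)(W) — all W, so L
(3,5): →(0,5)(W), (3,4)(W), (3,3)(W), (3,2)(W) — all W, so L
Every other cell has at least one move into one of the L cells above, so it is W.
The starting position (3,6) is W: Player 1 should move to (3,5), handing over an L position.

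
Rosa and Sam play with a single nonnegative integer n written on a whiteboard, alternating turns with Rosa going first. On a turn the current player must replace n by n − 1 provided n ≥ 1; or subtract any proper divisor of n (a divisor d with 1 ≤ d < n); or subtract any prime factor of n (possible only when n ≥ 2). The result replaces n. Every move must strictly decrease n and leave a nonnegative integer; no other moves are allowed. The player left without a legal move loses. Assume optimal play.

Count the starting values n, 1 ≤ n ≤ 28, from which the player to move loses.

Build the W/L table. Terminal = L. A non-terminal position is W if it has a move to some L; otherwise it is L.
n=0: no move → L
n=1: can move to 0, which is L ⇒ W
n=2: can move to 0, which is L ⇒ W
n=3: can move to 0, which is L ⇒ W
n=4: moves to 2(W), 3(W); every one is W ⇒ L
n=5: can move to 0, which is L ⇒ W
n=6: can move to 4, which is L ⇒ W
n=7: can move to 0, which is L ⇒ W
n=8: can move to 4, which is L ⇒ W
n=9: moves to 6(W), 8(W); every one is W ⇒ L
n=10: can move to 9, which is L ⇒ W
n=11: can move to 0, which is L ⇒ W
n=12: can move to 9, which is L ⇒ W
n=13: can move to 0, which is L ⇒ W
n=14: moves to 7(W), 12(W), 13(W); every one is W ⇒ L
n=15: can move to 14, which is L ⇒ W
n=16: can move to 14, which is L ⇒ W
n=17: can move to 0, which is L ⇒ W
n=18: can move to 9, which is L ⇒ W
n=19: can move to 0, which is L ⇒ W
n=20: moves to 10(W), 15(W), 16(W), 18(W), 19(W); every one is W ⇒ L
n=21: can move to 14, which is L ⇒ W
n=22: can move to 20, which is L ⇒ W
n=23: can move to 0, which is L ⇒ W
n=24: can move to 20, which is L ⇒ W
n=25: can move to 20, which is L ⇒ W
n=26: moves to 13(W), 24(W), 25(W); every one is W ⇒ L
n=27: can move to 26, which is L ⇒ W
n=28: can move to 14, which is L ⇒ W
L entries with 1 ≤ n ≤ 28 (n=0 is outside the asked range and is not counted): n = 4, 9, 14, 20, 26; that makes 5.

5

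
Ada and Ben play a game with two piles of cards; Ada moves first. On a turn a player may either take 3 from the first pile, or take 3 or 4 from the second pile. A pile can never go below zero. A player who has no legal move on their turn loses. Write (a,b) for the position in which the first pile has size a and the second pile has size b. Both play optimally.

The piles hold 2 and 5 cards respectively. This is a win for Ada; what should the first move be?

Move to (2,2).

Positions with no move are L. A position that does have a move is losing for the player to move precisely when every available move leads to a winning position for the opponent. Fill in the labels:
No move ever increases a pile, so every position that can arise here has a ≤ 2 and b ≤ 5; it is enough to label the cells with 0 ≤ a ≤ 2 and 0 ≤ b ≤ 5.
Every move lowers a or b (never raises either), so fill the grid row by row in increasing a, and left to right within a row: each cell's successors are then already labelled.
      b=0  b=1  b=2  b=3  b=4  b=5
a=0:    L    L    L    W    W    W
a=1:    L    L    L    W    W    W
a=2:    L    L    L    W    W    W
Cells with no legal move (terminal, hence L): (0,0), (0,1), (0,2), (1,0), (1,1), (1,2), (2,0), (2,1), (2,2).
Every other cell has at least one move into one of the L cells above, so it is W.
From (2,5), the L positions reachable in one move are: (2,2), (2,1). Any move reaching one of these is winning.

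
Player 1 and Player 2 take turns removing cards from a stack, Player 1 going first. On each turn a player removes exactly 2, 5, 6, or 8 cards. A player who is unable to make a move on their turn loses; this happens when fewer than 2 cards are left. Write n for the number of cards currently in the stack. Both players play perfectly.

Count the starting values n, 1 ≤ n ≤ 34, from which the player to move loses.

Work bottom-up. With no move the player to move loses. Otherwise the position is W if at least one move leads to an L position for the opponent, and L if every move leads to a W.
n=0: no move → L
n=1: no move → L
n=2: W (go to 0, an L position)
n=3: W (go to 1, an L position)
n=4: L (sole option 2(W) is W)
n=5: W (go to 0, an L position)
n=6: W (go to 4, an L position)
n=7: W (go to 1, an L position)
n=8: W (go to 0, an L position)
n=9: W (go to 4, an L position)
n=10: W (go to 4, an L position)
n=11: L (options 9(W), 6(W), 5(W), 3(W) are all W)
n=12: W (go to 4, an L position)
n=13: W (go to 11, an L position)
n=14: L (options 12(W), 9(W), 8(W), 6(W) are all W)
n=15: L (options 13(W), 10(W), 9(W), 7(W) are all W)
n=16: W (go to 14, an L position)
n=17: W (go to 15, an L position)
n=18: L (options 16(W), 13(W), 12(W), 10(W) are all W)
n=19: W (go to 14, an L position)
n=20: W (go to 18, an L position)
n=21: W (go to 15, an L position)
n=22: W (go to 14, an L position)
n=23: W (go to 18, an L position)
n=24: W (go to 18, an L position)
n=25: L (options 23(W), 20(W), 19(W), 17(W) are all W)
n=26: W (go to 18, an L position)
n=27: W (go to 25, an L position)
n=28: L (options 26(W), 23(W), 22(W), 20(W) are all W)
n=29: L (options 27(W), 24(W), 23(W), 21(W) are all W)
n=30: W (go to 28, an L position)
n=31: W (go to 29, an L position)
n=32: L (options 30(W), 27(W), 26(W), 24(W) are all W)
n=33: W (go to 28, an L position)
n=34: W (go to 32, an L position)
L entries with 1 ≤ n ≤ 34 (n=0 is outside the asked range and is not counted): n = 1, 4, 11, 14, 15, 18, 25, 28, 29, 32; that makes 10.

10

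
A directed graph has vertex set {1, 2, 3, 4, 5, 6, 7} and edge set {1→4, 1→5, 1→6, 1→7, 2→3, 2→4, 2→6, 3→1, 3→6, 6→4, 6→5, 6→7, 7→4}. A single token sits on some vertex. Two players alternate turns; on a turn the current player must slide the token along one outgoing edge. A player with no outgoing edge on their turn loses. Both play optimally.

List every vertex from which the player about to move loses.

3, 4, 5

Compute win/loss labels from the base case upward. A position with no move is L. Any other position is W if it can reach an L in one move, else L.
Every edge goes from a vertex to one that appears earlier in the order 4, 5, 7, 6, 1, 3, 2, so processing vertices in that order labels each vertex after all of its successors.
4: no outgoing edge → L
5: no outgoing edge → L
7: W (go to 4, an L position)
6: W (go to 5, an L position)
1: W (go to 5, an L position)
3: L (options 1(W), 6(W) are all W)
2: W (go to 3, an L position)
Reading off the rows marked L gives the requested list; there are 3 such vertices.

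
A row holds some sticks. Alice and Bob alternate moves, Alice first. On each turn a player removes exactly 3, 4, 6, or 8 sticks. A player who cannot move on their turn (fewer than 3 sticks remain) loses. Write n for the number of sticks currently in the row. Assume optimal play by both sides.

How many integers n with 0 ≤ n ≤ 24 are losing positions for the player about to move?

9

Label each position W (a win for the player to move) or L (a loss). A position with no legal move is L; any other position is W exactly when some move reaches an L, and L when every move reaches a W.
n=0: no move → L
n=1: no move → L
n=2: no move → L
n=3: W (go to 0, an L position)
n=4: W (go to 1, an L position)
n=5: W (go to 2, an L position)
n=6: W (go to 2, an L position)
n=7: W (go to 1, an L position)
n=8: W (go to 2, an L position)
n=9: W (go to 1, an L position)
n=10: W (go to 2, an L position)
n=11: L (options 8(W), 7(W), 5(W), 3(W) are all W)
n=12: L (options 9(W), 8(W), 6(W), 4(W) are all W)
n=13: L (options 10(W), 9(W), 7(W), 5(W) are all W)
n=14: W (go to 11, an L position)
n=15: W (go to 12, an L position)
n=16: W (go to 13, an L position)
n=17: W (go to 13, an L position)
n=18: W (go to 12, an L position)
n=19: W (go to 13, an L position)
n=20: W (go to 12, an L position)
n=21: W (go to 13, an L position)
n=22: L (options 19(W), 18(W), 16(W), 14(W) are all W)
n=23: L (options 20(W), 19(W), 17(W), 15(W) are all W)
n=24: L (options 21(W), 20(W), 18(W), 16(W) are all W)
L entries with 0 ≤ n ≤ 24: n = 0, 1, 2, 11, 12, 13, 22, 23, 24; that makes 9.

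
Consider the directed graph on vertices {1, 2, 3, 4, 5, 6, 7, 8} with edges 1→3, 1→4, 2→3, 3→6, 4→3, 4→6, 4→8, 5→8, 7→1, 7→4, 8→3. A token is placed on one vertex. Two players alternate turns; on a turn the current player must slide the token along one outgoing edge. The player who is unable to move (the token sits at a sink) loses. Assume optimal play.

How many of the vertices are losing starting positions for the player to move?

Compute win/loss labels from the base case upward. A position with no move is L. Any other position is W if it can reach an L in one move, else L.
Every edge goes from a vertex to one that appears earlier in the order 6, 3, 8, 4, 2, 1, 7, 5, so processing vertices in that order labels each vertex after all of its successors.
6: no outgoing edge → L
3: →6(L), so W
8: →3(W) only, which is W, so L
4: →8(L), so W
2: →3(W) only, which is W, so L
1: →4(W), 3(W) — all W, so L
7: →1(L), so W
5: →8(L), so W
The L vertices are 1, 2, 6, 8; that is 4 in all.

4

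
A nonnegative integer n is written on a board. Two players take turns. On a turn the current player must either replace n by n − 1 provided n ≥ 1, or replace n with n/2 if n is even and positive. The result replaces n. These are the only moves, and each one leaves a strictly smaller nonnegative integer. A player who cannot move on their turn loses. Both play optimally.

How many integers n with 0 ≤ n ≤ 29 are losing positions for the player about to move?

Use the standard recursion: the mover loses at a terminal position; elsewhere, the mover wins exactly when some move hands the opponent an L position.
n=0: no move → L
n=1: can move to 0, which is L ⇒ W
n=2: the only move is to 1(W), a W ⇒ L
n=3: can move to 2, which is L ⇒ W
n=4: can move to 2, which is L ⇒ W
n=5: the only move is to 4(W), a W ⇒ L
n=6: can move to 5, which is L ⇒ W
n=7: the only move is to 6(W), a W ⇒ L
n=8: can move to 7, which is L ⇒ W
n=9: the only move is to 8(W), a W ⇒ L
n=10: can move to 5, which is L ⇒ W
n=11: the only move is to 10(W), a W ⇒ L
n=12: can move to 11, which is L ⇒ W
n=13: the only move is to 12(W), a W ⇒ L
n=14: can move to 7, which is L ⇒ W
n=15: the only move is to 14(W), a W ⇒ L
n=16: can move to 15, which is L ⇒ W
n=17: the only move is to 16(W), a W ⇒ L
n=18: can move to 9, which is L ⇒ W
n=19: the only move is to 18(W), a W ⇒ L
n=20: can move to 19, which is L ⇒ W
n=21: the only move is to 20(W), a W ⇒ L
n=22: can move to 11, which is L ⇒ W
n=23: the only move is to 22(W), a W ⇒ L
n=24: can move to 23, which is L ⇒ W
n=25: the only move is to 24(W), a W ⇒ L
n=26: can move to 13, which is L ⇒ W
n=27: the only move is to 26(W), a W ⇒ L
n=28: can move to 27, which is L ⇒ W
n=29: the only move is to 28(W), a W ⇒ L
L entries with 0 ≤ n ≤ 29: n = 0, 2, 5, 7, 9, 11, 13, 15, 17, 19, 21, 23, 25, 27, 29; that makes 15.

15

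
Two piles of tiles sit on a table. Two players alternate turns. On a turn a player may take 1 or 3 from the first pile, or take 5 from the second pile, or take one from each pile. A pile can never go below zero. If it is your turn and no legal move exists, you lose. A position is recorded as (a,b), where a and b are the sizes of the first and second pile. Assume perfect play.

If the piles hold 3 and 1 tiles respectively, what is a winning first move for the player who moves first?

Use the standard recursion: the mover loses at a terminal position; elsewhere, the mover wins exactly when some move hands the opponent an L position.
No move ever increases a pile, so every position that can arise here has a ≤ 3 and b ≤ 1; it is enough to label the cells with 0 ≤ a ≤ 3 and 0 ≤ b ≤ 1.
Every move lowers a or b (never raises either), so fill the grid row by row in increasing a, and left to right within a row: each cell's successors are then already labelled.
      b=0  b=1
a=0:    L    L
a=1:    W    W
a=2:    L    L
a=3:    W    W
Cells with no legal move (terminal, hence L): (0,0), (0,1).
The remaining L cells, each justified by listing all of its moves:
(2,0): the only move is to (1,0)(W), a W ⇒ L
(2,1): moves to (1,1)(W), (1,0)(W); every one is W ⇒ L
Every other cell has at least one move into one of the L cells above, so it is W.
From (3,1), the L positions reachable in one move are: (2,1), (0,1), (2,0). Any move reaching one of these is winning.

Move to (2,1).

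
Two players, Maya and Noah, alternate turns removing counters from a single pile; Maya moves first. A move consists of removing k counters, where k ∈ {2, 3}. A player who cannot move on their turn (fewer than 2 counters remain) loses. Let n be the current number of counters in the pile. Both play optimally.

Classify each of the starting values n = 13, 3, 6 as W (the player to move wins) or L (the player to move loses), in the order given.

Positions with no move are L. A position that does have a move is losing for the player to move precisely when every available move leads to a winning position for the opponent. Fill in the labels:
n=0: no move → L
n=1: no move → L
n=2: can move to 0, which is L ⇒ W
n=3: can move to 1, which is L ⇒ W
n=4: can move to 1, which is L ⇒ W
n=5: moves to 3(W), 2(W); every one is W ⇒ L
n=6: moves to 4(W), 3(W); every one is W ⇒ L
n=7: can move to 5, which is L ⇒ W
n=8: can move to 6, which is L ⇒ W
n=9: can move to 6, which is L ⇒ W
n=10: moves to 8(W), 7(W); every one is W ⇒ L
n=11: moves to 9(W), 8(W); every one is W ⇒ L
n=12: can move to 10, which is L ⇒ W
n=13: can move to 11, which is L ⇒ W

13: W, 3: W, 6: L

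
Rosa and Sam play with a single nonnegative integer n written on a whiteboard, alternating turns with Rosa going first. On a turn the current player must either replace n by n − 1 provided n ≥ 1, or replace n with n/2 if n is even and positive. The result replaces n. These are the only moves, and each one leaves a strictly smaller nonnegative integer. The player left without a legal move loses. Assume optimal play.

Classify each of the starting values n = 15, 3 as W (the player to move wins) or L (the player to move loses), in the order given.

Build the W/L table. Terminal = L. A non-terminal position is W if it has a move to some L; otherwise it is L.
n=0: no move → L
n=1: can move to 0, which is L ⇒ W
n=2: the only move is to 1(W), a W ⇒ L
n=3: can move to 2, which is L ⇒ W
n=4: can move to 2, which is L ⇒ W
n=5: the only move is to 4(W), a W ⇒ L
n=6: can move to 5, which is L ⇒ W
n=7: the only move is to 6(W), a W ⇒ L
n=8: can move to 7, which is L ⇒ W
n=9: the only move is to 8(W), a W ⇒ L
n=10: can move to 5, which is L ⇒ W
n=11: the only move is to 10(W), a W ⇒ L
n=12: can move to 11, which is L ⇒ W
n=13: the only move is to 12(W), a W ⇒ L
n=14: can move to 7, which is L ⇒ W
n=15: the only move is to 14(W), a W ⇒ L

15: L, 3: W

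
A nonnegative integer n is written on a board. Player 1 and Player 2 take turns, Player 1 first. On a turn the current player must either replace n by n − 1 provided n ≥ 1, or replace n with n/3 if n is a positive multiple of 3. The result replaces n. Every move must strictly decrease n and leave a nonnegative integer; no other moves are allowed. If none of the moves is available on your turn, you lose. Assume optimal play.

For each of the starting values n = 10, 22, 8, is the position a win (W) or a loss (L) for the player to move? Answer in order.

Classify positions by backward induction: terminal positions (no move available) are L. From any other position, the mover wins iff some move reaches an L.
n=0: no move → L
n=1: →0(L), so W
n=2: →1(W) only, which is W, so L
n=3: →2(L), so W
n=4: →3(W) only, which is W, so L
n=5: →4(L), so W
n=6: →2(L), so W
n=7: →6(W) only, which is W, so L
n=8: →7(L), so W
n=9: →3(W), 8(W) — all W, so L
n=10: →9(L), so W
n=11: →10(W) only, which is W, so L
n=12: →4(L), so W
n=13: →12(W) only, which is W, so L
n=14: →13(L), so W
n=15: →5(W), 14(W) — all W, so L
n=16: →15(L), so W
n=17: →16(W) only, which is W, so L
n=18: →17(L), so W
n=19: →18(W) only, which is W, so L
n=20: →19(L), so W
n=21: →7(L), so W
n=22: →21(W) only, which is W, so L

10: W, 22: L, 8: W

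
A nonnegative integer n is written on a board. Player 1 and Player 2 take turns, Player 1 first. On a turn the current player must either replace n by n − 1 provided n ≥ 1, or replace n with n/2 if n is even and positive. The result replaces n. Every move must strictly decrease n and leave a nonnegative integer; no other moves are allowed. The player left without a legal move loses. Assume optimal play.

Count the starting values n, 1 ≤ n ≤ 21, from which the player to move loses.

Work bottom-up. With no move the player to move loses. Otherwise the position is W if at least one move leads to an L position for the opponent, and L if every move leads to a W.
n=0: no move → L
n=1: can move to 0, which is L ⇒ W
n=2: the only move is to 1(W), a W ⇒ L
n=3: can move to 2, which is L ⇒ W
n=4: can move to 2, which is L ⇒ W
n=5: the only move is to 4(W), a W ⇒ L
n=6: can move to 5, which is L ⇒ W
n=7: the only move is to 6(W), a W ⇒ L
n=8: can move to 7, which is L ⇒ W
n=9: the only move is to 8(W), a W ⇒ L
n=10: can move to 5, which is L ⇒ W
n=11: the only move is to 10(W), a W ⇒ L
n=12: can move to 11, which is L ⇒ W
n=13: the only move is to 12(W), a W ⇒ L
n=14: can move to 7, which is L ⇒ W
n=15: the only move is to 14(W), a W ⇒ L
n=16: can move to 15, which is L ⇒ W
n=17: the only move is to 16(W), a W ⇒ L
n=18: can move to 9, which is L ⇒ W
n=19: the only move is to 18(W), a W ⇒ L
n=20: can move to 19, which is L ⇒ W
n=21: the only move is to 20(W), a W ⇒ L
L entries with 1 ≤ n ≤ 21 (n=0 is outside the asked range and is not counted): n = 2, 5, 7, 9, 11, 13, 15, 17, 19, 21; that makes 10.

10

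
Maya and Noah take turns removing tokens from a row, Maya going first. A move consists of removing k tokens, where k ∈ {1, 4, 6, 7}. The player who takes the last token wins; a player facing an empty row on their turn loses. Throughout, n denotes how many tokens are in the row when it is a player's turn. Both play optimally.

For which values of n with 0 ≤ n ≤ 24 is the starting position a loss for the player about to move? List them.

0, 2, 5, 10, 13, 15, 18, 23

Use the standard recursion: the mover loses at a terminal position; elsewhere, the mover wins exactly when some move hands the opponent an L position.
n=0: no move → L
n=1: W (go to 0, an L position)
n=2: L (sole option 1(W) is W)
n=3: W (go to 2, an L position)
n=4: W (go to 0, an L position)
n=5: L (options 4(W), 1(W) are all W)
n=6: W (go to 5, an L position)
n=7: W (go to 0, an L position)
n=8: W (go to 2, an L position)
n=9: W (go to 5, an L position)
n=10: L (options 9(W), 6(W), 4(W), 3(W) are all W)
n=11: W (go to 10, an L position)
n=12: W (go to 5, an L position)
n=13: L (options 12(W), 9(W), 7(W), 6(W) are all W)
n=14: W (go to 13, an L position)
n=15: L (options 14(W), 11(W), 9(W), 8(W) are all W)
n=16: W (go to 15, an L position)
n=17: W (go to 13, an L position)
n=18: L (options 17(W), 14(W), 12(W), 11(W) are all W)
n=19: W (go to 18, an L position)
n=20: W (go to 13, an L position)
n=21: W (go to 15, an L position)
n=22: W (go to 18, an L position)
n=23: L (options 22(W), 19(W), 17(W), 16(W) are all W)
n=24: W (go to 23, an L position)
The losing starting values of n are exactly the entries labelled L in this table (8 of them).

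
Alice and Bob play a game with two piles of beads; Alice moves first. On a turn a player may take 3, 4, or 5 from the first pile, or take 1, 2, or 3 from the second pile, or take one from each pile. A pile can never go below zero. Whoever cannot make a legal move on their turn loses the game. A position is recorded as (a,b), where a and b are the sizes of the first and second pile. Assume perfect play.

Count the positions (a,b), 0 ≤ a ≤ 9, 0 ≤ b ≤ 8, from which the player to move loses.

Build the W/L table. Terminal = L. A non-terminal position is W if it has a move to some L; otherwise it is L.
Every move lowers a or b (never raises either), so fill the grid row by row in increasing a, and left to right within a row: each cell's successors are then already labelled.
      b=0  b=1  b=2  b=3  b=4  b=5  b=6  b=7  b=8
a=0:    L    W    W    W    L    W    W    W    L
a=1:    L    W    W    W    L    W    W    W    L
a=2:    L    W    W    W    L    W    W    W    L
a=3:    W    W    L    W    W    W    L    W    W
a=4:    W    L    W    W    W    L    W    W    W
a=5:    W    L    W    W    W    L    W    W    W
a=6:    W    L    W    W    W    L    W    W    W
a=7:    W    W    W    L    W    W    W    L    W
a=8:    L    W    W    W    W    W    W    L    W
a=9:    L    W    W    W    L    W    W    W    W
Cells with no legal move (terminal, hence L): (0,0), (1,0), (2,0).
The remaining L cells, each justified by listing all of its moves:
(0,4): moves to (0,3)(W), (0,2)(W), (0,1)(W); every one is W ⇒ L
(0,8): moves to (0,7)(W), (0,6)(W), (0,5)(W); every one is W ⇒ L
(1,4): moves to (1,3)(W), (1,2)(W), (1,1)(W), (0,3)(W); every one is W ⇒ L
(1,8): moves to (1,7)(W), (1,6)(W), (1,5)(W), (0,7)(W); every one is W ⇒ L
(2,4): moves to (2,3)(W), (2,2)(W), (2,1)(W), (1,3)(W); every one is W ⇒ L
(2,8): moves to (2,7)(W), (2,6)(W), (2,5)(W), (1,7)(W); every one is W ⇒ L
(3,2): moves to (0,2)(W), (3,1)(W), (3,0)(W), (2,1)(W); every one is W ⇒ L
(3,6): moves to (0,6)(W), (3,5)(W), (3,4)(W), (3,3)(W), (2,5)(W); every one is W ⇒ L
(4,1): moves to (1,1)(W), (0,1)(W), (4,0)(W), (3,0)(W); every one is W ⇒ L
(4,5): moves to (1,5)(W), (0,5)(W), (4,4)(W), (4,3)(W), (4,2)(W), (3,4)(W); every one is W ⇒ L
(5,1): moves to (2,1)(W), (1,1)(W), (0,1)(W), (5,0)(W), (4,0)(W); every one is W ⇒ L
(5,5): moves to (2,5)(W), (1,5)(W), (0,5)(W), (5,4)(W), (5,3)(W), (5,2)(W), (4,4)(W); every one is W ⇒ L
(6,1): moves to (3,1)(W), (2,1)(W), (1,1)(W), (6,0)(W), (5,0)(W); every one is W ⇒ L
(6,5): moves to (3,5)(W), (2,5)(W), (1,5)(W), (6,4)(W), (6,3)(W), (6,2)(W), (5,4)(W); every one is W ⇒ L
(7,3): moves to (4,3)(W), (3,3)(W), (2,3)(W), (7,2)(W), (7,1)(W), (7,0)(W), (6,2)(W); every one is W ⇒ L
(7,7): moves to (4,7)(W), (3,7)(W), (2,7)(W), (7,6)(W), (7,5)(W), (7,4)(W), (6,6)(W); every one is W ⇒ L
(8,0): moves to (5,0)(W), (4,0)(W), (3,0)(W); every one is W ⇒ L
(8,7): moves to (5,7)(W), (4,7)(W), (3,7)(W), (8,6)(W), (8,5)(W), (8,4)(W), (7,6)(W); every one is W ⇒ L
(9,0): moves to (6,0)(W), (5,0)(W), (4,0)(W); every one is W ⇒ L
(9,4): moves to (6,4)(W), (5,4)(W), (4,4)(W), (9,3)(W), (9,2)(W), (9,1)(W), (8,3)(W); every one is W ⇒ L
Every other cell has at least one move into one of the L cells above, so it is W.
L cells per row: a=0: 3, a=1: 3, a=2: 3, a=3: 2, a=4: 2, a=5: 2, a=6: 2, a=7: 2, a=8: 2, a=9: 2; total 23.

23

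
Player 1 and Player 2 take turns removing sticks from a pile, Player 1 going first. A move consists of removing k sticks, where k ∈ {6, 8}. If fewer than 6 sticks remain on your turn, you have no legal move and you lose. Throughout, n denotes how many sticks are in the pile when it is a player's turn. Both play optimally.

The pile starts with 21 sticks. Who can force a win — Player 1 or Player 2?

Player 1 wins.

Work bottom-up. With no move the player to move loses. Otherwise the position is W if at least one move leads to an L position for the opponent, and L if every move leads to a W.
n=0: no move → L
n=1: no move → L
n=2: no move → L
n=3: no move → L
n=4: no move → L
n=5: no move → L
n=6: reaches L-position 0 → W
n=7: reaches L-position 1 → W
n=8: reaches L-position 2 → W
n=9: reaches L-position 3 → W
n=10: reaches L-position 4 → W
n=11: reaches L-position 5 → W
n=12: reaches L-position 4 → W
n=13: reaches L-position 5 → W
n=14: only reaches 8(W), 6(W), all W → L
n=15: only reaches 9(W), 7(W), all W → L
n=16: only reaches 10(W), 8(W), all W → L
n=17: only reaches 11(W), 9(W), all W → L
n=18: only reaches 12(W), 10(W), all W → L
n=19: only reaches 13(W), 11(W), all W → L
n=20: reaches L-position 14 → W
n=21: reaches L-position 15 → W
The starting position 21 is W: Player 1 should remove 6, leaving 15, handing over an L position.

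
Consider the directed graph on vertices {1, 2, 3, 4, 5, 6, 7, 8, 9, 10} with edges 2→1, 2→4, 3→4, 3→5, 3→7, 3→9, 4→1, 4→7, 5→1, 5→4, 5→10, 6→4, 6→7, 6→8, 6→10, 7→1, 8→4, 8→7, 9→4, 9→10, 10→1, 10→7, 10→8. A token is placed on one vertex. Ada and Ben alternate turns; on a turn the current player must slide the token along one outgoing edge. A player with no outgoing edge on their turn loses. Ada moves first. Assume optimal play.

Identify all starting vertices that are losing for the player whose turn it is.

Compute win/loss labels from the base case upward. A position with no move is L. Any other position is W if it can reach an L in one move, else L.
Every edge goes from a vertex to one that appears earlier in the order 1, 7, 4, 8, 10, 5, 2, 9, 6, 3, so processing vertices in that order labels each vertex after all of its successors.
1: no outgoing edge → L
7: can move to 1, which is L ⇒ W
4: can move to 1, which is L ⇒ W
8: moves to 4(W), 7(W); every one is W ⇒ L
10: can move to 8, which is L ⇒ W
5: can move to 1, which is L ⇒ W
2: can move to 1, which is L ⇒ W
9: moves to 10(W), 4(W); every one is W ⇒ L
6: can move to 8, which is L ⇒ W
3: can move to 9, which is L ⇒ W
The losing starting vertices are exactly the entries labelled L in this table (3 of them).

1, 8, 9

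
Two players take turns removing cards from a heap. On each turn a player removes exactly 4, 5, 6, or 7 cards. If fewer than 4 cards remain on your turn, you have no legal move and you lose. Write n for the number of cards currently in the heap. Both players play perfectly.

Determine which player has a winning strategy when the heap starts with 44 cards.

Classify positions by backward induction: terminal positions (no move available) are L. From any other position, the mover wins iff some move reaches an L.
n=0: no move → L
n=1: no move → L
n=2: no move → L
n=3: no move → L
n=4: W (go to 0, an L position)
n=5: W (go to 1, an L position)
n=6: W (go to 2, an L position)
n=7: W (go to 3, an L position)
n=8: W (go to 3, an L position)
n=9: W (go to 3, an L position)
n=10: W (go to 3, an L position)
n=11: L (options 7(W), 6(W), 5(W), 4(W) are all W)
n=12: L (options 8(W), 7(W), 6(W), 5(W) are all W)
n=13: L (options 9(W), 8(W), 7(W), 6(W) are all W)
n=14: L (options 10(W), 9(W), 8(W), 7(W) are all W)
n=15: W (go to 11, an L position)
n=16: W (go to 12, an L position)
n=17: W (go to 13, an L position)
n=18: W (go to 14, an L position)
n=19: W (go to 14, an L position)
n=20: W (go to 14, an L position)
n=21: W (go to 14, an L position)
n=22: L (options 18(W), 17(W), 16(W), 15(W) are all W)
n=23: L (options 19(W), 18(W), 17(W), 16(W) are all W)
n=24: L (options 20(W), 19(W), 18(W), 17(W) are all W)
n=25: L (options 21(W), 20(W), 19(W), 18(W) are all W)
n=26: W (go to 22, an L position)
n=27: W (go to 23, an L position)
n=28: W (go to 24, an L position)
n=29: W (go to 25, an L position)
n=30: W (go to 25, an L position)
n=31: W (go to 25, an L position)
n=32: W (go to 25, an L position)
n=33: L (options 29(W), 28(W), 27(W), 26(W) are all W)
n=34: L (options 30(W), 29(W), 28(W), 27(W) are all W)
n=35: L (options 31(W), 30(W), 29(W), 28(W) are all W)
n=36: L (options 32(W), 31(W), 30(W), 29(W) are all W)
n=37: W (go to 33, an L position)
n=38: W (go to 34, an L position)
n=39: W (go to 35, an L position)
n=40: W (go to 36, an L position)
n=41: W (go to 36, an L position)
n=42: W (go to 36, an L position)
n=43: W (go to 36, an L position)
n=44: L (options 40(W), 39(W), 38(W), 37(W) are all W)
Every move from 44 reaches a W position, so the mover loses.

The second player wins.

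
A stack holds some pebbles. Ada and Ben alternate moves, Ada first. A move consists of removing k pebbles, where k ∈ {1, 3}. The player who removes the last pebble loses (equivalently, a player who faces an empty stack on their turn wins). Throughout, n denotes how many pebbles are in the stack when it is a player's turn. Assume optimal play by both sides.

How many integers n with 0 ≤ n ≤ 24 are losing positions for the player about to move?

12

Build the W/L table. Terminal = W. A non-terminal position is W if it has a move to some L; otherwise it is L.
n=0: no move; the opponent has just taken the last pebble and therefore loses → W
n=1: L (sole option 0(W) is W)
n=2: W (go to 1, an L position)
n=3: L (options 2(W), 0(W) are all W)
n=4: W (go to 3, an L position)
n=5: L (options 4(W), 2(W) are all W)
n=6: W (go to 5, an L position)
n=7: L (options 6(W), 4(W) are all W)
n=8: W (go to 7, an L position)
n=9: L (options 8(W), 6(W) are all W)
n=10: W (go to 9, an L position)
n=11: L (options 10(W), 8(W) are all W)
n=12: W (go to 11, an L position)
n=13: L (options 12(W), 10(W) are all W)
n=14: W (go to 13, an L position)
n=15: L (options 14(W), 12(W) are all W)
n=16: W (go to 15, an L position)
n=17: L (options 16(W), 14(W) are all W)
n=18: W (go to 17, an L position)
n=19: L (options 18(W), 16(W) are all W)
n=20: W (go to 19, an L position)
n=21: L (options 20(W), 18(W) are all W)
n=22: W (go to 21, an L position)
n=23: L (options 22(W), 20(W) are all W)
n=24: W (go to 23, an L position)
L entries with 0 ≤ n ≤ 24: n = 1, 3, 5, 7, 9, 11, 13, 15, 17, 19, 21, 23; that makes 12.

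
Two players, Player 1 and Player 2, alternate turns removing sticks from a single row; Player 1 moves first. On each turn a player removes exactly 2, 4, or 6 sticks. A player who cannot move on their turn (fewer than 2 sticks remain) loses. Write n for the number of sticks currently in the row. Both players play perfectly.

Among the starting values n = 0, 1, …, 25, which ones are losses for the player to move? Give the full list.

0, 1, 8, 9, 16, 17, 24, 25

Compute win/loss labels from the base case upward. A position with no move is L. Any other position is W if it can reach an L in one move, else L.
n=0: no move → L
n=1: no move → L
n=2: can move to 0, which is L ⇒ W
n=3: can move to 1, which is L ⇒ W
n=4: can move to 0, which is L ⇒ W
n=5: can move to 1, which is L ⇒ W
n=6: can move to 0, which is L ⇒ W
n=7: can move to 1, which is L ⇒ W
n=8: moves to 6(W), 4(W), 2(W); every one is W ⇒ L
n=9: moves to 7(W), 5(W), 3(W); every one is W ⇒ L
n=10: can move to 8, which is L ⇒ W
n=11: can move to 9, which is L ⇒ W
n=12: can move to 8, which is L ⇒ W
n=13: can move to 9, which is L ⇒ W
n=14: can move to 8, which is L ⇒ W
n=15: can move to 9, which is L ⇒ W
n=16: moves to 14(W), 12(W), 10(W); every one is W ⇒ L
n=17: moves to 15(W), 13(W), 11(W); every one is W ⇒ L
n=18: can move to 16, which is L ⇒ W
n=19: can move to 17, which is L ⇒ W
n=20: can move to 16, which is L ⇒ W
n=21: can move to 17, which is L ⇒ W
n=22: can move to 16, which is L ⇒ W
n=23: can move to 17, which is L ⇒ W
n=24: moves to 22(W), 20(W), 18(W); every one is W ⇒ L
n=25: moves to 23(W), 21(W), 19(W); every one is W ⇒ L
The losing starting values of n are exactly the entries labelled L in this table (8 of them).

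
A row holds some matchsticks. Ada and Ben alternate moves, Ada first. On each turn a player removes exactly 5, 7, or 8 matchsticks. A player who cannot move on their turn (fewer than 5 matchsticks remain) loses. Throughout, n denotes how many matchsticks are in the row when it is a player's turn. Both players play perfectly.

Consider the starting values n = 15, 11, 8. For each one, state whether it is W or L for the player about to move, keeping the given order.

15: L, 11: W, 8: W

Work bottom-up. With no move the player to move loses. Otherwise the position is W if at least one move leads to an L position for the opponent, and L if every move leads to a W.
n=0: no move → L
n=1: no move → L
n=2: no move → L
n=3: no move → L
n=4: no move → L
n=5: →0(L), so W
n=6: →1(L), so W
n=7: →2(L), so W
n=8: →3(L), so W
n=9: →4(L), so W
n=10: →3(L), so W
n=11: →4(L), so W
n=12: →4(L), so W
n=13: →8(W), 6(W), 5(W) — all W, so L
n=14: →9(W), 7(W), 6(W) — all W, so L
n=15: →10(W), 8(W), 7(W) — all W, so L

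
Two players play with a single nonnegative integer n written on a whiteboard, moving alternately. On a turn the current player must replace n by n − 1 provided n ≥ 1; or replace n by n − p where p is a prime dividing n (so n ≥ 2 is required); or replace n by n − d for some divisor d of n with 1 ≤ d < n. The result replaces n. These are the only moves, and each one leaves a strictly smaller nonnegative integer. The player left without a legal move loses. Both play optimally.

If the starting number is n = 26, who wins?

Work bottom-up. With no move the player to move loses. Otherwise the position is W if at least one move leads to an L position for the opponent, and L if every move leads to a W.
n=0: no move → L
n=1: →0(L), so W
n=2: →0(L), so W
n=3: →0(L), so W
n=4: →2(W), 3(W) — all W, so L
n=5: →0(L), so W
n=6: →4(L), so W
n=7: →0(L), so W
n=8: →4(L), so W
n=9: →6(W), 8(W) — all W, so L
n=10: →9(L), so W
n=11: →0(L), so W
n=12: →9(L), so W
n=13: →0(L), so W
n=14: →7(W), 12(W), 13(W) — all W, so L
n=15: →14(L), so W
n=16: →14(L), so W
n=17: →0(L), so W
n=18: →9(L), so W
n=19: →0(L), so W
n=20: →10(W), 15(W), 16(W), 18(W), 19(W) — all W, so L
n=21: →14(L), so W
n=22: →20(L), so W
n=23: →0(L), so W
n=24: →20(L), so W
n=25: →20(L), so W
n=26: →13(W), 24(W), 25(W) — all W, so L
Every move from 26 reaches a W position, so the mover loses.

The second player wins.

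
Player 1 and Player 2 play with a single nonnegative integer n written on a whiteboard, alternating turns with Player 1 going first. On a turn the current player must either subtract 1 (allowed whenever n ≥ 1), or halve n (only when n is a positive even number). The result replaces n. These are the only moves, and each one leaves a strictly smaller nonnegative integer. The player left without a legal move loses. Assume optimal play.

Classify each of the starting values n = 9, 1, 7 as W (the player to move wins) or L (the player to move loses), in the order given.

9: L, 1: W, 7: L

Compute win/loss labels from the base case upward. A position with no move is L. Any other position is W if it can reach an L in one move, else L.
n=0: no move → L
n=1: →0(L), so W
n=2: →1(W) only, which is W, so L
n=3: →2(L), so W
n=4: →2(L), so W
n=5: →4(W) only, which is W, so L
n=6: →5(L), so W
n=7: →6(W) only, which is W, so L
n=8: →7(L), so W
n=9: →8(W) only, which is W, so L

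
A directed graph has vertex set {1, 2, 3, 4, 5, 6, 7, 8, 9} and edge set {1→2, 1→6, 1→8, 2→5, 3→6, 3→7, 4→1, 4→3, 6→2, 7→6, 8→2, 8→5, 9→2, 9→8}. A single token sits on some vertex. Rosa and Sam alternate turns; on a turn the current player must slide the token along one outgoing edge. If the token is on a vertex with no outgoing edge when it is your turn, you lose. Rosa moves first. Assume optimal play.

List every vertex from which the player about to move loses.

4, 5, 6, 9

Classify positions by backward induction: terminal positions (no move available) are L. From any other position, the mover wins iff some move reaches an L.
Every edge goes from a vertex to one that appears earlier in the order 5, 2, 8, 6, 1, 7, 3, 4, 9, so processing vertices in that order labels each vertex after all of its successors.
5: no outgoing edge → L
2: →5(L), so W
8: →5(L), so W
6: →2(W) only, which is W, so L
1: →6(L), so W
7: →6(L), so W
3: →6(L), so W
4: →3(W), 1(W) — all W, so L
9: →8(W), 2(W) — all W, so L
The losing starting vertices are exactly the entries labelled L in this table (4 of them).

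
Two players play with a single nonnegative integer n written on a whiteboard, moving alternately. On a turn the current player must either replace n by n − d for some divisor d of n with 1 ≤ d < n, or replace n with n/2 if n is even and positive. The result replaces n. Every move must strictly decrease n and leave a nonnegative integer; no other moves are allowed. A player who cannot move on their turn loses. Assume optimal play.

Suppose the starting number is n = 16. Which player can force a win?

The first player wins.

Positions with no move are L. A position that does have a move is losing for the player to move precisely when every available move leads to a winning position for the opponent. Fill in the labels:
n=0: no move → L
n=1: no move → L
n=2: W (go to 1, an L position)
n=3: L (sole option 2(W) is W)
n=4: W (go to 3, an L position)
n=5: L (sole option 4(W) is W)
n=6: W (go to 3, an L position)
n=7: L (sole option 6(W) is W)
n=8: W (go to 7, an L position)
n=9: L (options 6(W), 8(W) are all W)
n=10: W (go to 5, an L position)
n=11: L (sole option 10(W) is W)
n=12: W (go to 9, an L position)
n=13: L (sole option 12(W) is W)
n=14: W (go to 7, an L position)
n=15: L (options 10(W), 12(W), 14(W) are all W)
n=16: W (go to 15, an L position)
The starting position 16 is W: the player to move should move to 15, handing over an L position.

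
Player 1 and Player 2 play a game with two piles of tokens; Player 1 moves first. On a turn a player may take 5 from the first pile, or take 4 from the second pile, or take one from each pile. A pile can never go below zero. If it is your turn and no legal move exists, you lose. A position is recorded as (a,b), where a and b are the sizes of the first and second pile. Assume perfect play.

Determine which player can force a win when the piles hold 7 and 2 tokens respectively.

Compute win/loss labels from the base case upward. A position with no move is L. Any other position is W if it can reach an L in one move, else L.
No move ever increases a pile, so every position that can arise here has a ≤ 7 and b ≤ 2; it is enough to label the cells with 0 ≤ a ≤ 7 and 0 ≤ b ≤ 2.
Every move lowers a or b (never raises either), so fill the grid row by row in increasing a, and left to right within a row: each cell's successors are then already labelled.
      b=0  b=1  b=2
a=0:    L    L    L
a=1:    L    W    W
a=2:    L    W    L
a=3:    L    W    L
a=4:    L    W    L
a=5:    W    W    W
a=6:    W    L    L
a=7:    W    L    W
Cells with no legal move (terminal, hence L): (0,0), (0,1), (0,2), (1,0), (2,0), (3,0), (4,0).
The remaining L cells, each justified by listing all of its moves:
(2,2): →(1,1)(W) only, which is W, so L
(3,2): →(2,1)(W) only, which is W, so L
(4,2): →(3,1)(W) only, which is W, so L
(6,1): →(1,1)(W), (5,0)(W) — all W, so L
(6,2): →(1,2)(W), (5,1)(W) — all W, so L
(7,1): →(2,1)(W), (6,0)(W) — all W, so L
Every other cell has at least one move into one of the L cells above, so it is W.
The starting position (7,2) is W: Player 1 should move to (2,2), handing over an L position.

Player 1 wins.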